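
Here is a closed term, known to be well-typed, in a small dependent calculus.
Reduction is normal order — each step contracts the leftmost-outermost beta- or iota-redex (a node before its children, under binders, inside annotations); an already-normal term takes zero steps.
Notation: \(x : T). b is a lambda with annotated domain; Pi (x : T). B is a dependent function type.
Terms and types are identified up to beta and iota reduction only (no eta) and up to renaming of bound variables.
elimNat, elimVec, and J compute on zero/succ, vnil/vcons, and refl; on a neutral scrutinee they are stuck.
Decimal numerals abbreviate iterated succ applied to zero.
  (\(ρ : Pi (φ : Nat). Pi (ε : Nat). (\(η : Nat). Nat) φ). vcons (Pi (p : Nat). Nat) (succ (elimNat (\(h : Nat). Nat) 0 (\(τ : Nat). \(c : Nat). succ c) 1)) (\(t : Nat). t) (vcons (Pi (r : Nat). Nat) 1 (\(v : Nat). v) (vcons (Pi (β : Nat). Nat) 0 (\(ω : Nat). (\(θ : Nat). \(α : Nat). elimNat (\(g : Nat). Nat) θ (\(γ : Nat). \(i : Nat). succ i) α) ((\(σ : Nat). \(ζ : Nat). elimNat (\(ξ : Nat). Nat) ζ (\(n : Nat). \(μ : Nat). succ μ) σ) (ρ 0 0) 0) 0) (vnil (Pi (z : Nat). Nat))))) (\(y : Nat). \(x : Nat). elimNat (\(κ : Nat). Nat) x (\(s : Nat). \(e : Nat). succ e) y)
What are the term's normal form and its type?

resulting normal form:
  vcons (Pi (ρ : Nat). Nat) 2 (\(φ : Nat). φ) (vcons (Pi (ε : Nat). Nat) 1 (\(η : Nat). η) (vcons (Pi (p : Nat). Nat) 0 (\(h : Nat). 0) (vnil (Pi (τ : Nat). Nat))))
the term's type:
  Vec (Pi (ρ : Nat). Nat) 3


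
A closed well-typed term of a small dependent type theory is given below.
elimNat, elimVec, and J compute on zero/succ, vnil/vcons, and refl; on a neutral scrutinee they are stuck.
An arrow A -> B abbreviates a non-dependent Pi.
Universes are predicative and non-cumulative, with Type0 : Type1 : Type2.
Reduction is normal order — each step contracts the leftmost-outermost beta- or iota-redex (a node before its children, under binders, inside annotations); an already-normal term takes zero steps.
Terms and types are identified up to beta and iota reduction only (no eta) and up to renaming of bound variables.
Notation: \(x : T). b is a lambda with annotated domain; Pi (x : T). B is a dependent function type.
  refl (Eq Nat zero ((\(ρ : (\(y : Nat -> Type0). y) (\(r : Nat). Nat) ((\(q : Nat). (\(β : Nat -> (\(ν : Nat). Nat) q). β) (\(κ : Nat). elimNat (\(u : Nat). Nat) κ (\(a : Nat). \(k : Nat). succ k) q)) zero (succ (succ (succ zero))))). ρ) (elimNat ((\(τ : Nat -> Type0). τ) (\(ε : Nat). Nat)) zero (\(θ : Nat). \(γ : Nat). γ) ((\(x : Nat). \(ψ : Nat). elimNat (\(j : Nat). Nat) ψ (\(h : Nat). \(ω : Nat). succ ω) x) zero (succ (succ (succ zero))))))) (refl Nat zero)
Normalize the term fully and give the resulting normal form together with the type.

resulting normal form:
  refl (Eq Nat zero zero) (refl Nat zero)
the term's type:
  Eq (Eq Nat zero zero) (refl Nat zero) (refl Nat zero)
observation: the term reaches its normal form after 15 normal-order steps.


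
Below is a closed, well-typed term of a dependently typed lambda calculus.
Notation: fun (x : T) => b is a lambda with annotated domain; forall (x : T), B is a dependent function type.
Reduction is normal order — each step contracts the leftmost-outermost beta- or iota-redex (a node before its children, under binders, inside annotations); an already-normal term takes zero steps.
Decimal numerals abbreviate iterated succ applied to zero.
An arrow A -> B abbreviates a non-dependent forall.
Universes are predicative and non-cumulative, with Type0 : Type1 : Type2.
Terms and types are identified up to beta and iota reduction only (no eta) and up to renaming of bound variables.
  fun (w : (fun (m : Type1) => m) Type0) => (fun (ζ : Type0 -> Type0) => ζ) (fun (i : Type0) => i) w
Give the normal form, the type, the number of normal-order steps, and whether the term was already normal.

normal form:
  fun (w : Type0) => w
type:
  Type0 -> Type0
normal-order step count: 3
already normal: no
first contracted redex: a beta-redex


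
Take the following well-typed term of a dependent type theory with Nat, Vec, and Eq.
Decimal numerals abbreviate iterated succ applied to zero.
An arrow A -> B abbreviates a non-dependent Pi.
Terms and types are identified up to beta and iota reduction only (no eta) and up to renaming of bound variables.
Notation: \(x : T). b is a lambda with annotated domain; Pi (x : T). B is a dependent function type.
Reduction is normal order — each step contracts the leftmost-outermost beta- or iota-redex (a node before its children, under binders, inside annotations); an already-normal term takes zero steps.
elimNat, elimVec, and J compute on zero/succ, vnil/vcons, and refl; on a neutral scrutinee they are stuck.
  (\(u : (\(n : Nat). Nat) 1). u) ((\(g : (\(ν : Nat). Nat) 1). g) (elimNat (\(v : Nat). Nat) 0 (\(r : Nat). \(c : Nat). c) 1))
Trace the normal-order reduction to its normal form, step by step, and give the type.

normal-order reduction:
  (\(u : (\(n : Nat). Nat) 1). u) ((\(g : (\(ν : Nat). Nat) 1). g) (elimNat (\(v : Nat). Nat) 0 (\(r : Nat). \(c : Nat). c) 1))
  ~> (\(u : (\(n : Nat). Nat) 1). u) (elimNat (\(g : Nat). Nat) 0 (\(ν : Nat). \(v : Nat). v) 1)
  ~> elimNat (\(u : Nat). Nat) 0 (\(n : Nat). \(g : Nat). g) 1
  ~> (\(u : Nat). \(n : Nat). n) 0 (elimNat (\(g : Nat). Nat) 0 (\(ν : Nat). \(v : Nat). v) 0)
  ~> (\(u : Nat). u) (elimNat (\(n : Nat). Nat) 0 (\(g : Nat). \(ν : Nat). ν) 0)
  ~> elimNat (\(u : Nat). Nat) 0 (\(n : Nat). \(g : Nat). g) 0
  ~> 0
type:
  Nat


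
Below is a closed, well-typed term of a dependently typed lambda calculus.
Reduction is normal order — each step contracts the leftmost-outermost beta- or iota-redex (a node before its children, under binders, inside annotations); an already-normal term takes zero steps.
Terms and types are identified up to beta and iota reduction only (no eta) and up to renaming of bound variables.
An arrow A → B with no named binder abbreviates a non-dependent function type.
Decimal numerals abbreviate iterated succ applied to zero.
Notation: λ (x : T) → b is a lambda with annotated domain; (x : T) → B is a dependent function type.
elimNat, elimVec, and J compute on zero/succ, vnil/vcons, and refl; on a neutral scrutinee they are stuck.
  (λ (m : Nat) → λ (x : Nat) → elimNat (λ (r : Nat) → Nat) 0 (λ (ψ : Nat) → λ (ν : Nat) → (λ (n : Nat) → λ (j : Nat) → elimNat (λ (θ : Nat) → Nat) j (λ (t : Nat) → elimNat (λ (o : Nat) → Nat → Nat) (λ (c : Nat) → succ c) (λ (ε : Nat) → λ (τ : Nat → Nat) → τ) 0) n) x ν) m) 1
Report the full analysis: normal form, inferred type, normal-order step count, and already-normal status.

normal form:
  λ (m : Nat) → elimNat (λ (x : Nat) → Nat) 0 (λ (r : Nat) → λ (ψ : Nat) → succ ψ) m
inferred type:
  Nat → Nat
normal-order step count: 8
already normal: no
first contracted redex: a beta-redex


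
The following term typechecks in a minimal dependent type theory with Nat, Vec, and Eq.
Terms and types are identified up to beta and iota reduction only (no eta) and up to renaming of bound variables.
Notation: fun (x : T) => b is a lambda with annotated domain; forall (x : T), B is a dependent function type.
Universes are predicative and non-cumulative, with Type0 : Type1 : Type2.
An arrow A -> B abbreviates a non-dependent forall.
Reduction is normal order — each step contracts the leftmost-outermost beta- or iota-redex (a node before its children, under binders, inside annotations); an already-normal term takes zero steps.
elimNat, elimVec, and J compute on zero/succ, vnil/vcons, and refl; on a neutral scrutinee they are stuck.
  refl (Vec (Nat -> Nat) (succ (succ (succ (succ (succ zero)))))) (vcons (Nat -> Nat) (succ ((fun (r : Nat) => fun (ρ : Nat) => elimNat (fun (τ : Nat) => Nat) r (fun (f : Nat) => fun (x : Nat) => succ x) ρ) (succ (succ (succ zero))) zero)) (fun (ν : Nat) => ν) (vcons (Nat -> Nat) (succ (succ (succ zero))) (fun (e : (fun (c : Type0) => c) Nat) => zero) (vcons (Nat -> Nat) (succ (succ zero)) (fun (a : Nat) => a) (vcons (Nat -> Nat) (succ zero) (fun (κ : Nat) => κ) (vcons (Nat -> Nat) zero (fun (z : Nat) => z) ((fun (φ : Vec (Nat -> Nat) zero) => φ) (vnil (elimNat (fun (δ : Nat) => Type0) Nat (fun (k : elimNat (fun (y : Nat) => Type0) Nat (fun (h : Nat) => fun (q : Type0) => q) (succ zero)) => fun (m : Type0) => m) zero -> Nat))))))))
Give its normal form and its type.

resulting normal form:
  refl (Vec (Nat -> Nat) (succ (succ (succ (succ (succ zero)))))) (vcons (Nat -> Nat) (succ (succ (succ (succ zero)))) (fun (r : Nat) => r) (vcons (Nat -> Nat) (succ (succ (succ zero))) (fun (ρ : Nat) => zero) (vcons (Nat -> Nat) (succ (succ zero)) (fun (τ : Nat) => τ) (vcons (Nat -> Nat) (succ zero) (fun (f : Nat) => f) (vcons (Nat -> Nat) zero (fun (x : Nat) => x) (vnil (Nat -> Nat)))))))
inferred type:
  Eq (Vec (Nat -> Nat) (succ (succ (succ (succ (succ zero)))))) (vcons (Nat -> Nat) (succ (succ (succ (succ zero)))) (fun (r : Nat) => r) (vcons (Nat -> Nat) (succ (succ (succ zero))) (fun (ρ : Nat) => zero) (vcons (Nat -> Nat) (succ (succ zero)) (fun (τ : Nat) => τ) (vcons (Nat -> Nat) (succ zero) (fun (f : Nat) => f) (vcons (Nat -> Nat) zero (fun (x : Nat) => x) (vnil (Nat -> Nat))))))) (vcons (Nat -> Nat) (succ (succ (succ (succ zero)))) (fun (ν : Nat) => ν) (vcons (Nat -> Nat) (succ (succ (succ zero))) (fun (e : Nat) => zero) (vcons (Nat -> Nat) (succ (succ zero)) (fun (c : Nat) => c) (vcons (Nat -> Nat) (succ zero) (fun (a : Nat) => a) (vcons (Nat -> Nat) zero (fun (κ : Nat) => κ) (vnil (Nat -> Nat)))))))
observation: 6 normal-order steps separate the term from its normal form.


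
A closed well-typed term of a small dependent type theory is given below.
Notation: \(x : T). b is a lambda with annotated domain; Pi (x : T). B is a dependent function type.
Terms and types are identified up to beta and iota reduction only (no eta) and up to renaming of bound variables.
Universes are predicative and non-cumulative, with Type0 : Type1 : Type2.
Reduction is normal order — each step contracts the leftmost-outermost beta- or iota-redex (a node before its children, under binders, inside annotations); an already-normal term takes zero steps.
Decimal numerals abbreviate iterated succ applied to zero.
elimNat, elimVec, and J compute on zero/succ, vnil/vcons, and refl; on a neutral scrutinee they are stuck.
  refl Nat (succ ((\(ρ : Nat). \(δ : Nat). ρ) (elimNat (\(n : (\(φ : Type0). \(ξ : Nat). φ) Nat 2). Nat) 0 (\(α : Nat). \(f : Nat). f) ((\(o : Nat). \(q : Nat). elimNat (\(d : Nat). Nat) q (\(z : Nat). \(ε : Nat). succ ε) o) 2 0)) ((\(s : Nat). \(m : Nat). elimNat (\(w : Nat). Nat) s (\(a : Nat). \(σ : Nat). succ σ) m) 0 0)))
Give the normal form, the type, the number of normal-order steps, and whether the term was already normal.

reduced normal form:
  refl Nat 1
type:
  Eq Nat 1 1
steps to reach normal form (normal order): 20
term was already normal: no
first contracted redex: a beta-redex


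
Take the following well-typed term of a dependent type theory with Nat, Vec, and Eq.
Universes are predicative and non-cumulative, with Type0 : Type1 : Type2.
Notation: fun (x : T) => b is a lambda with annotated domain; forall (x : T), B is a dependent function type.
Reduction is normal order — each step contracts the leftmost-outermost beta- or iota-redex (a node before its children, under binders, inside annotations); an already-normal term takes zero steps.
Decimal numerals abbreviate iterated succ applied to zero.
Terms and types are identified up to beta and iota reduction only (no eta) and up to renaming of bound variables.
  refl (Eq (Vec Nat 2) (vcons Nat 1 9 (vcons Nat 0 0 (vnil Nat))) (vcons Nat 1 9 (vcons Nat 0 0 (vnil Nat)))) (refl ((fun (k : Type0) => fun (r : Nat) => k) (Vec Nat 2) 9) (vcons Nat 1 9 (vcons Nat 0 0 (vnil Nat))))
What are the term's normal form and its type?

reduced normal form:
  refl (Eq (Vec Nat 2) (vcons Nat 1 9 (vcons Nat 0 0 (vnil Nat))) (vcons Nat 1 9 (vcons Nat 0 0 (vnil Nat)))) (refl (Vec Nat 2) (vcons Nat 1 9 (vcons Nat 0 0 (vnil Nat))))
inferred type:
  Eq (Eq (Vec Nat 2) (vcons Nat 1 9 (vcons Nat 0 0 (vnil Nat))) (vcons Nat 1 9 (vcons Nat 0 0 (vnil Nat)))) (refl (Vec Nat 2) (vcons Nat 1 9 (vcons Nat 0 0 (vnil Nat)))) (refl (Vec Nat 2) (vcons Nat 1 9 (vcons Nat 0 0 (vnil Nat))))
observation: the leftmost-outermost redex is a beta-redex, and normalization takes 2 steps.


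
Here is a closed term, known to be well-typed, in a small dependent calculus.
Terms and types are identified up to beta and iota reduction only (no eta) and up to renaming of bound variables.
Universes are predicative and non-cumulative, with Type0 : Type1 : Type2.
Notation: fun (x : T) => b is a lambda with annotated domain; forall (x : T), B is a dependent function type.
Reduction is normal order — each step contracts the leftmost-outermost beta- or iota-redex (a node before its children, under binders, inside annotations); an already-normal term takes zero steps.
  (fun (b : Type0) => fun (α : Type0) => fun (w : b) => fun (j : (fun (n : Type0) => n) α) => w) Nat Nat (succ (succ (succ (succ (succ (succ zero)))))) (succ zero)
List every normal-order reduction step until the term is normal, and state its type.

normal-order reduction:
  (fun (b : Type0) => fun (α : Type0) => fun (w : b) => fun (j : (fun (n : Type0) => n) α) => w) Nat Nat (succ (succ (succ (succ (succ (succ zero)))))) (succ zero)
  ~> (fun (b : Type0) => fun (α : Nat) => fun (w : (fun (j : Type0) => j) b) => α) Nat (succ (succ (succ (succ (succ (succ zero)))))) (succ zero)
  ~> (fun (b : Nat) => fun (α : (fun (w : Type0) => w) Nat) => b) (succ (succ (succ (succ (succ (succ zero)))))) (succ zero)
  ~> (fun (b : (fun (α : Type0) => α) Nat) => succ (succ (succ (succ (succ (succ zero)))))) (succ zero)
  ~> succ (succ (succ (succ (succ (succ zero)))))
inferred type:
  Nat


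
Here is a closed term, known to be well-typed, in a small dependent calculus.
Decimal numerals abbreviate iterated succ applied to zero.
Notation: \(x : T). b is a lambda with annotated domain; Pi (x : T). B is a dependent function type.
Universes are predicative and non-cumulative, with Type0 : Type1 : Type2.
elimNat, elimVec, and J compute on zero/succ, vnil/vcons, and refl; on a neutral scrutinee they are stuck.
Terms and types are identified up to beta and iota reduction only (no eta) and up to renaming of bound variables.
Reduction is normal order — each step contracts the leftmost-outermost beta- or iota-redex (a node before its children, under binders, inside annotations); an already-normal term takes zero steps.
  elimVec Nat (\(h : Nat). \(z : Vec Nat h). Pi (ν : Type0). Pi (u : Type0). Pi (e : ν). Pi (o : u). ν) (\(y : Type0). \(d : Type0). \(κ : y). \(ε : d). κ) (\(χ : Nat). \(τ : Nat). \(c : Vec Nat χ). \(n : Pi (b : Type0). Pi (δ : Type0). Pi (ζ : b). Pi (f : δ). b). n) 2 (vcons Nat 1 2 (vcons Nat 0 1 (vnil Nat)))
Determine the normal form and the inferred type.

normal form:
  \(h : Type0). \(z : Type0). \(ν : h). \(u : z). ν
inferred type:
  Pi (h : Type0). Pi (z : Type0). Pi (ν : h). Pi (u : z). h


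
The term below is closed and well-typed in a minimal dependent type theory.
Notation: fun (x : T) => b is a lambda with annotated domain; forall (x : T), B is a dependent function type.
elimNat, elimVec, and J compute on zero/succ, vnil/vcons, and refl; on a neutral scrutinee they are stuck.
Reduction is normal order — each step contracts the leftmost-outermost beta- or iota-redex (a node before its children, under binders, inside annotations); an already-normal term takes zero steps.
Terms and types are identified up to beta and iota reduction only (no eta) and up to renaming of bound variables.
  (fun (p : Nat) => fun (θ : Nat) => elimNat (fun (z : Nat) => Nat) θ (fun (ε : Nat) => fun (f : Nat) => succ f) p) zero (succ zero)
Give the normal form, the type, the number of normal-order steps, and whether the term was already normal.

normal form:
  succ zero
the term's type:
  Nat
normal-order step count: 3
already normal: no
first redex: a beta-redex


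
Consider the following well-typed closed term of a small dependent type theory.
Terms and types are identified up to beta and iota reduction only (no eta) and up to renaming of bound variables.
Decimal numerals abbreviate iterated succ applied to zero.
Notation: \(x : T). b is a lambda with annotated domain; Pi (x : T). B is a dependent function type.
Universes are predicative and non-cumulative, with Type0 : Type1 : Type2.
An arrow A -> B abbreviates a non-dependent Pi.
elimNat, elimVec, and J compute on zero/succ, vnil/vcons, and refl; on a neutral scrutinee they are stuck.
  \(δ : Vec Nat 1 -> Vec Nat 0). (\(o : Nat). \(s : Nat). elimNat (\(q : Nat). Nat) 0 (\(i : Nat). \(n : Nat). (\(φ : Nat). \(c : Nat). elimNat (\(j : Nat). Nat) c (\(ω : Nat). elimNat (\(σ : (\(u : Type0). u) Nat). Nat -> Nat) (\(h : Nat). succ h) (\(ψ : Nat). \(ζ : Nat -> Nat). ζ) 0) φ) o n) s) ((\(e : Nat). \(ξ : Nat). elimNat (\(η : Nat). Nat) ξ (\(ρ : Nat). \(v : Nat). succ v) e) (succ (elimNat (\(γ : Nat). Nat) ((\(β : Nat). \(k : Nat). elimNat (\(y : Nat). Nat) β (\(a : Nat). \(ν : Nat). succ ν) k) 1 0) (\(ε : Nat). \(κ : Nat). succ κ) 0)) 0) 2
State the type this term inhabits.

type:
  (Vec Nat 1 -> Vec Nat 0) -> Nat


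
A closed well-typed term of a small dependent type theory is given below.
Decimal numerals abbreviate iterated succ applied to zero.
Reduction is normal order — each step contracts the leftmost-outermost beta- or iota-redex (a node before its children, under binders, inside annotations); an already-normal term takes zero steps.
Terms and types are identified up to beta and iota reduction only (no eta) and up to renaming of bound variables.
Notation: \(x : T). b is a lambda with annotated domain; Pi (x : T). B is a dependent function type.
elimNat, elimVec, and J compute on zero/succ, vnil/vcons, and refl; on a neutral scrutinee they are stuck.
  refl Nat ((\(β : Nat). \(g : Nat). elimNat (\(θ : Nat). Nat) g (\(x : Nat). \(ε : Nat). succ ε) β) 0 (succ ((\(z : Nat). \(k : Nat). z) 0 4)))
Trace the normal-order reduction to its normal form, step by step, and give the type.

reduction (normal order):
  refl Nat ((\(β : Nat). \(g : Nat). elimNat (\(θ : Nat). Nat) g (\(x : Nat). \(ε : Nat). succ ε) β) 0 (succ ((\(z : Nat). \(k : Nat). z) 0 4)))
  ~> refl Nat ((\(β : Nat). elimNat (\(g : Nat). Nat) β (\(θ : Nat). \(x : Nat). succ x) 0) (succ ((\(ε : Nat). \(z : Nat). ε) 0 4)))
  ~> refl Nat (elimNat (\(β : Nat). Nat) (succ ((\(g : Nat). \(θ : Nat). g) 0 4)) (\(x : Nat). \(ε : Nat). succ ε) 0)
  ~> refl Nat (succ ((\(β : Nat). \(g : Nat). β) 0 4))
  ~> refl Nat (succ ((\(β : Nat). 0) 4))
  ~> refl Nat 1
the term's type:
  Eq Nat 1 1


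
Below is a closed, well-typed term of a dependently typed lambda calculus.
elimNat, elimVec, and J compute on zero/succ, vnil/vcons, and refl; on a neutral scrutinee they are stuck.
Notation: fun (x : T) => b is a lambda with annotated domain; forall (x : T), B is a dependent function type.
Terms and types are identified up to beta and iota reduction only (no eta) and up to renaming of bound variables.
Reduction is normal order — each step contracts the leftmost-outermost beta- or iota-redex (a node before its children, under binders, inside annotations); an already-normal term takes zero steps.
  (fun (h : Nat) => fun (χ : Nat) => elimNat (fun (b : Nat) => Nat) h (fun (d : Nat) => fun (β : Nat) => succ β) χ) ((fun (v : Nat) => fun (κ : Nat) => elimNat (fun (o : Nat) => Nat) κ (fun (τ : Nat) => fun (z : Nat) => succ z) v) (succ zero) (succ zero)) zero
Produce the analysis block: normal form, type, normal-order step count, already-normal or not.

reduced normal form:
  succ (succ zero)
inferred type:
  Nat
reduction steps (normal order): 9
already normal: no
first contracted redex: a beta-redex


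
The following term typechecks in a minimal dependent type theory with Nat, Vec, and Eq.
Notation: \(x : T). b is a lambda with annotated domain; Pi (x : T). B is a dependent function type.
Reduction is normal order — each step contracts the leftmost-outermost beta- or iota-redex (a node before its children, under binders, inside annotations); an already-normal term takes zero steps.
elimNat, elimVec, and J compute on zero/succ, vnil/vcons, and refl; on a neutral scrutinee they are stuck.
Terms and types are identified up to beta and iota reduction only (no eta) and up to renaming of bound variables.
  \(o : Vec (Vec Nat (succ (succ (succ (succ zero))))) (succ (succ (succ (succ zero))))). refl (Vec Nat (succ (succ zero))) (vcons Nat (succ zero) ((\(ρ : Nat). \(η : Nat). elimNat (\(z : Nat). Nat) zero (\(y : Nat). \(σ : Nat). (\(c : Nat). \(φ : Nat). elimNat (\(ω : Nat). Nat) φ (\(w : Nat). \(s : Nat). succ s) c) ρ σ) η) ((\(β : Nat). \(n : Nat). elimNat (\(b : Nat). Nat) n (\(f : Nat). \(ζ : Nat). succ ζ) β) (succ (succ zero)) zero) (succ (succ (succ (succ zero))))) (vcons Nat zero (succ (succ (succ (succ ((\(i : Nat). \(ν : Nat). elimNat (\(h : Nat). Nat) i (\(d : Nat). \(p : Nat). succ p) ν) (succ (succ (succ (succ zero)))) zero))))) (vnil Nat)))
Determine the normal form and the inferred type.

normal form:
  \(o : Vec (Vec Nat (succ (succ (succ (succ zero))))) (succ (succ (succ (succ zero))))). refl (Vec Nat (succ (succ zero))) (vcons Nat (succ zero) (succ (succ (succ (succ (succ (succ (succ (succ zero)))))))) (vcons Nat zero (succ (succ (succ (succ (succ (succ (succ (succ zero)))))))) (vnil Nat)))
the term's type:
  Pi (o : Vec (Vec Nat (succ (succ (succ (succ zero))))) (succ (succ (succ (succ zero))))). Eq (Vec Nat (succ (succ zero))) (vcons Nat (succ zero) (succ (succ (succ (succ (succ (succ (succ (succ zero)))))))) (vcons Nat zero (succ (succ (succ (succ (succ (succ (succ (succ zero)))))))) (vnil Nat))) (vcons Nat (succ zero) (succ (succ (succ (succ (succ (succ (succ (succ zero)))))))) (vcons Nat zero (succ (succ (succ (succ (succ (succ (succ (succ zero)))))))) (vnil Nat)))
observation: contracting a beta-redex first, the term normalizes in 90 steps.


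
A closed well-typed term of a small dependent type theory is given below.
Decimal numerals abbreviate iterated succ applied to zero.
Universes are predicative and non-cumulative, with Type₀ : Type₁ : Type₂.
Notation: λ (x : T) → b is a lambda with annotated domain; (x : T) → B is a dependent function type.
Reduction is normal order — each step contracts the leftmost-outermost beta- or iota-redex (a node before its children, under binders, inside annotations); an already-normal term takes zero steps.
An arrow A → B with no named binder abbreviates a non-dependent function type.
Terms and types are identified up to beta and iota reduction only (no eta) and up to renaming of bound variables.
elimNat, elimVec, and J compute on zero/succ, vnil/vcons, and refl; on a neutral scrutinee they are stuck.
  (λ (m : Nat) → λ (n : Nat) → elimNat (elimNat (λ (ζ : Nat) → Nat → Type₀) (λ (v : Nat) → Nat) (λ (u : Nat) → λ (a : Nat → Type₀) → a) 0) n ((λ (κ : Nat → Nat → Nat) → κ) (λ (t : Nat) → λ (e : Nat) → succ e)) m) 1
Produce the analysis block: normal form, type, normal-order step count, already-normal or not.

resulting normal form:
  λ (m : Nat) → succ m
inferred type:
  Nat → Nat
steps to reach normal form (normal order): 6
started in normal form: no
first redex: a beta-redex


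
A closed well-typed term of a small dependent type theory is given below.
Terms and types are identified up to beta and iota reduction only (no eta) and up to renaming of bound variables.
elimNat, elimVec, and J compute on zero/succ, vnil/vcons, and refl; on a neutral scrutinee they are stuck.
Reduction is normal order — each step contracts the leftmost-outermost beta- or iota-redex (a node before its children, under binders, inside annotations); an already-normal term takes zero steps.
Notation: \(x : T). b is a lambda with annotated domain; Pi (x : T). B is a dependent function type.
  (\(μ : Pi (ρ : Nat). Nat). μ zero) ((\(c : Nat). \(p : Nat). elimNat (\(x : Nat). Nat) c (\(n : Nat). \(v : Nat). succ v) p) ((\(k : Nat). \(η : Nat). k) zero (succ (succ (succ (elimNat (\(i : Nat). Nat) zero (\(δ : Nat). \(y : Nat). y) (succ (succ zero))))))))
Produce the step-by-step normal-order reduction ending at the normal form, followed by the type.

normal-order reduction sequence:
  (\(μ : Pi (ρ : Nat). Nat). μ zero) ((\(c : Nat). \(p : Nat). elimNat (\(x : Nat). Nat) c (\(n : Nat). \(v : Nat). succ v) p) ((\(k : Nat). \(η : Nat). k) zero (succ (succ (succ (elimNat (\(i : Nat). Nat) zero (\(δ : Nat). \(y : Nat). y) (succ (succ zero))))))))
  ~> (\(μ : Nat). \(ρ : Nat). elimNat (\(c : Nat). Nat) μ (\(p : Nat). \(x : Nat). succ x) ρ) ((\(n : Nat). \(v : Nat). n) zero (succ (succ (succ (elimNat (\(k : Nat). Nat) zero (\(η : Nat). \(i : Nat). i) (succ (succ zero))))))) zero
  ~> (\(μ : Nat). elimNat (\(ρ : Nat). Nat) ((\(c : Nat). \(p : Nat). c) zero (succ (succ (succ (elimNat (\(x : Nat). Nat) zero (\(n : Nat). \(v : Nat). v) (succ (succ zero))))))) (\(k : Nat). \(η : Nat). succ η) μ) zero
  ~> elimNat (\(μ : Nat). Nat) ((\(ρ : Nat). \(c : Nat). ρ) zero (succ (succ (succ (elimNat (\(p : Nat). Nat) zero (\(x : Nat). \(n : Nat). n) (succ (succ zero))))))) (\(v : Nat). \(k : Nat). succ k) zero
  ~> (\(μ : Nat). \(ρ : Nat). μ) zero (succ (succ (succ (elimNat (\(c : Nat). Nat) zero (\(p : Nat). \(x : Nat). x) (succ (succ zero))))))
  ~> (\(μ : Nat). zero) (succ (succ (succ (elimNat (\(ρ : Nat). Nat) zero (\(c : Nat). \(p : Nat). p) (succ (succ zero))))))
  ~> zero
inferred type:
  Nat


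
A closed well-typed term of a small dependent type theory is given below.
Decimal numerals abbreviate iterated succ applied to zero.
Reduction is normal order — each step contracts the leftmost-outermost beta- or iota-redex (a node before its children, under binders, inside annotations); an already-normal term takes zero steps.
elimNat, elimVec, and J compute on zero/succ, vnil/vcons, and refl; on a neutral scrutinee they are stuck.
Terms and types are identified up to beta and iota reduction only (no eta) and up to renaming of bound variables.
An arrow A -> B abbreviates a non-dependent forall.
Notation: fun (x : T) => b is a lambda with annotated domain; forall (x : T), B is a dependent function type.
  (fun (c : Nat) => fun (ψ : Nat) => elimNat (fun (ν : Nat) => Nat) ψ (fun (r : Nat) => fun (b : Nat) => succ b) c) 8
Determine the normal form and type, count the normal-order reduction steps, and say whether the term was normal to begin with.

resulting normal form:
  fun (c : Nat) => succ (succ (succ (succ (succ (succ (succ (succ c)))))))
type:
  Nat -> Nat
reduction steps (normal order): 26
term was already normal: no
first redex: a beta-redex


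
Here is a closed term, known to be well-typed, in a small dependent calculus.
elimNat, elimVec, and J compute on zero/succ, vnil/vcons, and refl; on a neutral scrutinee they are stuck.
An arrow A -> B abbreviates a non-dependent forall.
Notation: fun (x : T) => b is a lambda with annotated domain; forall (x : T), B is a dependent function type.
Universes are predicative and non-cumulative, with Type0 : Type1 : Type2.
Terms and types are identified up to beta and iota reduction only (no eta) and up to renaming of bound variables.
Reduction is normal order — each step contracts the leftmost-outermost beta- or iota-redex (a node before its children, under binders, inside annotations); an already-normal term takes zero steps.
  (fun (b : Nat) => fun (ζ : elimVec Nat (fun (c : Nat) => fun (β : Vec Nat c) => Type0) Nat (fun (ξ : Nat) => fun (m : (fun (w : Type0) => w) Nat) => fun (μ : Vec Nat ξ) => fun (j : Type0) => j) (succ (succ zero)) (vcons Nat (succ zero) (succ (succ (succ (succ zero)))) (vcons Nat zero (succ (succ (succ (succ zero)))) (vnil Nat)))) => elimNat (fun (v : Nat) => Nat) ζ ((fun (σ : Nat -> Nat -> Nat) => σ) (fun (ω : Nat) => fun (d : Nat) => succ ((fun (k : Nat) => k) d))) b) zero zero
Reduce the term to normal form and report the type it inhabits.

normal form:
  zero
type:
  Nat


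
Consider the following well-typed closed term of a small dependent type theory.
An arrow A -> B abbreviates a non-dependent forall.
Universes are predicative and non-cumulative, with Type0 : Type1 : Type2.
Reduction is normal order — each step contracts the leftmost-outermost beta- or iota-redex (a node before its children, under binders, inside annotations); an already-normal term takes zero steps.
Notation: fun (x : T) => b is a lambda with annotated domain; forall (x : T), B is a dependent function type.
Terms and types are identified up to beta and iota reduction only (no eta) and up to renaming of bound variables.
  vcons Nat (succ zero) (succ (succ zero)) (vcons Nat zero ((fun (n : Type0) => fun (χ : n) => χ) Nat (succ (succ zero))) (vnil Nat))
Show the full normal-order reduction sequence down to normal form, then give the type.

reduction (normal order):
  vcons Nat (succ zero) (succ (succ zero)) (vcons Nat zero ((fun (n : Type0) => fun (χ : n) => χ) Nat (succ (succ zero))) (vnil Nat))
  ~> vcons Nat (succ zero) (succ (succ zero)) (vcons Nat zero ((fun (n : Nat) => n) (succ (succ zero))) (vnil Nat))
  ~> vcons Nat (succ zero) (succ (succ zero)) (vcons Nat zero (succ (succ zero)) (vnil Nat))
inferred type:
  Vec Nat (succ (succ zero))


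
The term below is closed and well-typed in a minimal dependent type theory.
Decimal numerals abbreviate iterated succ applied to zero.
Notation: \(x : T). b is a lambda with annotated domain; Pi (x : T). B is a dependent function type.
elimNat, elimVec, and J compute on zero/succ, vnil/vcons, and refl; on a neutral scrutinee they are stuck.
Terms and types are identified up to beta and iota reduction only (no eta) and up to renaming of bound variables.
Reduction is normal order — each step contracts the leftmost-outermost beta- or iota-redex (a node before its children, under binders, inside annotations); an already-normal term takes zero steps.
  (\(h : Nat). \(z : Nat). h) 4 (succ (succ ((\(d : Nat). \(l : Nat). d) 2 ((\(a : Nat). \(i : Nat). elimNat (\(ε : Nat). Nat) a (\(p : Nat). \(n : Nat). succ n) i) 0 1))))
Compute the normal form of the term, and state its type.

reduced normal form:
  4
inferred type:
  Nat
observation: the term reaches its normal form after 2 normal-order steps.


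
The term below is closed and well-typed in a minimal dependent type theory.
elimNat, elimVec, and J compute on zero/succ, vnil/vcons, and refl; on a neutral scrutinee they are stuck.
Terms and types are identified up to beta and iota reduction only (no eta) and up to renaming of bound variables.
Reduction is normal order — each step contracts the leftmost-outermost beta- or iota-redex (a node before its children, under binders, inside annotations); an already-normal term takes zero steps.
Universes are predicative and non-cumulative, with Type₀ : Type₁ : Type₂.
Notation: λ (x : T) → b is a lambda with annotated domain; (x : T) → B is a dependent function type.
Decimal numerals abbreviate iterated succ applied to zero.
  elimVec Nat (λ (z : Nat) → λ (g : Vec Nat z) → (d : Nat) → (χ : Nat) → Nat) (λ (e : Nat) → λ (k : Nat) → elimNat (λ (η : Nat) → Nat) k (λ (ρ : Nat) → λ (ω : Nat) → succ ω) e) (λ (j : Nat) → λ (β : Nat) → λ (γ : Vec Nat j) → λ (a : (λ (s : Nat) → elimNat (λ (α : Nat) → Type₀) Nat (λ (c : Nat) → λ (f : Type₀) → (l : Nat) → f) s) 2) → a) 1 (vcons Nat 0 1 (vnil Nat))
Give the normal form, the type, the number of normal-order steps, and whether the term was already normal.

normal form:
  λ (z : Nat) → λ (g : Nat) → elimNat (λ (d : Nat) → Nat) g (λ (χ : Nat) → λ (e : Nat) → succ e) z
the term's type:
  (z : Nat) → (g : Nat) → Nat
steps to reach normal form (normal order): 6
started in normal form: no
first redex: an elimVec iota-redex


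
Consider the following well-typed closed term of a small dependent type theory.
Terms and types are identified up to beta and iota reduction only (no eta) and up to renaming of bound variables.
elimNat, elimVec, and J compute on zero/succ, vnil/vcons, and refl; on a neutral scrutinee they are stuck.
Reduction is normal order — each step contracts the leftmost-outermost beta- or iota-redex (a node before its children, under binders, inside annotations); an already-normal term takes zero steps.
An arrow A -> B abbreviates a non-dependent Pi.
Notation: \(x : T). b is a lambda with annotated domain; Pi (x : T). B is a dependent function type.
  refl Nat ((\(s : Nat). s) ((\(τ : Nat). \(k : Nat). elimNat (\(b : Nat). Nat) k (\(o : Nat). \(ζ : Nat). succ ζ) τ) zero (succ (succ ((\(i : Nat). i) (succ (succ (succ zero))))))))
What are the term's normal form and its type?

normal form:
  refl Nat (succ (succ (succ (succ (succ zero)))))
inferred type:
  Eq Nat (succ (succ (succ (succ (succ zero))))) (succ (succ (succ (succ (succ zero)))))
observation: the term reaches its normal form after 5 normal-order steps.


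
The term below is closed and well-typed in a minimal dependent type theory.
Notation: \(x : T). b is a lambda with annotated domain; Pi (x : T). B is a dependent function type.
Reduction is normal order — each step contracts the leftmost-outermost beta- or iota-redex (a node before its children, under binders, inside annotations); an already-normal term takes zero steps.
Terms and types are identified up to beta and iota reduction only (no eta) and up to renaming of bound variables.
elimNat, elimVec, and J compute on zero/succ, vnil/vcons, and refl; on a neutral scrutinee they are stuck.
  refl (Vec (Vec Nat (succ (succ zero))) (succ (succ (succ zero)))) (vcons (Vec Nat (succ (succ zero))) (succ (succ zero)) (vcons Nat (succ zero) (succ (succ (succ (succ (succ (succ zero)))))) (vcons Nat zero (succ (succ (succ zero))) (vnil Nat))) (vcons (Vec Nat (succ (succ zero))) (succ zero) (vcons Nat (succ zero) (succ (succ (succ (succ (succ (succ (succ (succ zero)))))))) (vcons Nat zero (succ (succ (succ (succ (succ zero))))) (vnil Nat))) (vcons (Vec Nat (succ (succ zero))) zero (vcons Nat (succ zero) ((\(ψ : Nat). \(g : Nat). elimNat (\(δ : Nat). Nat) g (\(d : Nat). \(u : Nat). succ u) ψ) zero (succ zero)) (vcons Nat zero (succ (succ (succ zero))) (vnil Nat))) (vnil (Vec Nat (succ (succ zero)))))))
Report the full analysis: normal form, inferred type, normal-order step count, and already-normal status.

normal form:
  refl (Vec (Vec Nat (succ (succ zero))) (succ (succ (succ zero)))) (vcons (Vec Nat (succ (succ zero))) (succ (succ zero)) (vcons Nat (succ zero) (succ (succ (succ (succ (succ (succ zero)))))) (vcons Nat zero (succ (succ (succ zero))) (vnil Nat))) (vcons (Vec Nat (succ (succ zero))) (succ zero) (vcons Nat (succ zero) (succ (succ (succ (succ (succ (succ (succ (succ zero)))))))) (vcons Nat zero (succ (succ (succ (succ (succ zero))))) (vnil Nat))) (vcons (Vec Nat (succ (succ zero))) zero (vcons Nat (succ zero) (succ zero) (vcons Nat zero (succ (succ (succ zero))) (vnil Nat))) (vnil (Vec Nat (succ (succ zero)))))))
type:
  Eq (Vec (Vec Nat (succ (succ zero))) (succ (succ (succ zero)))) (vcons (Vec Nat (succ (succ zero))) (succ (succ zero)) (vcons Nat (succ zero) (succ (succ (succ (succ (succ (succ zero)))))) (vcons Nat zero (succ (succ (succ zero))) (vnil Nat))) (vcons (Vec Nat (succ (succ zero))) (succ zero) (vcons Nat (succ zero) (succ (succ (succ (succ (succ (succ (succ (succ zero)))))))) (vcons Nat zero (succ (succ (succ (succ (succ zero))))) (vnil Nat))) (vcons (Vec Nat (succ (succ zero))) zero (vcons Nat (succ zero) (succ zero) (vcons Nat zero (succ (succ (succ zero))) (vnil Nat))) (vnil (Vec Nat (succ (succ zero))))))) (vcons (Vec Nat (succ (succ zero))) (succ (succ zero)) (vcons Nat (succ zero) (succ (succ (succ (succ (succ (succ zero)))))) (vcons Nat zero (succ (succ (succ zero))) (vnil Nat))) (vcons (Vec Nat (succ (succ zero))) (succ zero) (vcons Nat (succ zero) (succ (succ (succ (succ (succ (succ (succ (succ zero)))))))) (vcons Nat zero (succ (succ (succ (succ (succ zero))))) (vnil Nat))) (vcons (Vec Nat (succ (succ zero))) zero (vcons Nat (succ zero) (succ zero) (vcons Nat zero (succ (succ (succ zero))) (vnil Nat))) (vnil (Vec Nat (succ (succ zero)))))))
reduction steps (normal order): 3
started in normal form: no
first contracted redex: a beta-redex


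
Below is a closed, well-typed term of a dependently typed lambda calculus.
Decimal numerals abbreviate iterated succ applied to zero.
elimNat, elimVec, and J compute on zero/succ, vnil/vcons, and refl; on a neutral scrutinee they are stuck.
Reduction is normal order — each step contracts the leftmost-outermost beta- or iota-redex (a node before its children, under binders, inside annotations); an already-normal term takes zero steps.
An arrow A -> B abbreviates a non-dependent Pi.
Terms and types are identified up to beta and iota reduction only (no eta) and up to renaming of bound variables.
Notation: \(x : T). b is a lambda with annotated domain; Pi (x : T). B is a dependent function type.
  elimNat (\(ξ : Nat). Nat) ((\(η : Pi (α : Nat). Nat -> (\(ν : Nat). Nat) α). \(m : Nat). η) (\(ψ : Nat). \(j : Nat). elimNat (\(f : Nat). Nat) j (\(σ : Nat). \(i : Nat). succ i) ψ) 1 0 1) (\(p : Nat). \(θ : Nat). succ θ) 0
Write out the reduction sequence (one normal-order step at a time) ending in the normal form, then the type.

reduction (normal order):
  elimNat (\(ξ : Nat). Nat) ((\(η : Pi (α : Nat). Nat -> (\(ν : Nat). Nat) α). \(m : Nat). η) (\(ψ : Nat). \(j : Nat). elimNat (\(f : Nat). Nat) j (\(σ : Nat). \(i : Nat). succ i) ψ) 1 0 1) (\(p : Nat). \(θ : Nat). succ θ) 0
  ~> (\(ξ : Pi (η : Nat). Nat -> (\(α : Nat). Nat) η). \(ν : Nat). ξ) (\(m : Nat). \(ψ : Nat). elimNat (\(j : Nat). Nat) ψ (\(f : Nat). \(σ : Nat). succ σ) m) 1 0 1
  ~> (\(ξ : Nat). \(η : Nat). \(α : Nat). elimNat (\(ν : Nat). Nat) α (\(m : Nat). \(ψ : Nat). succ ψ) η) 1 0 1
  ~> (\(ξ : Nat). \(η : Nat). elimNat (\(α : Nat). Nat) η (\(ν : Nat). \(m : Nat). succ m) ξ) 0 1
  ~> (\(ξ : Nat). elimNat (\(η : Nat). Nat) ξ (\(α : Nat). \(ν : Nat). succ ν) 0) 1
  ~> elimNat (\(ξ : Nat). Nat) 1 (\(η : Nat). \(α : Nat). succ α) 0
  ~> 1
inferred type:
  Nat


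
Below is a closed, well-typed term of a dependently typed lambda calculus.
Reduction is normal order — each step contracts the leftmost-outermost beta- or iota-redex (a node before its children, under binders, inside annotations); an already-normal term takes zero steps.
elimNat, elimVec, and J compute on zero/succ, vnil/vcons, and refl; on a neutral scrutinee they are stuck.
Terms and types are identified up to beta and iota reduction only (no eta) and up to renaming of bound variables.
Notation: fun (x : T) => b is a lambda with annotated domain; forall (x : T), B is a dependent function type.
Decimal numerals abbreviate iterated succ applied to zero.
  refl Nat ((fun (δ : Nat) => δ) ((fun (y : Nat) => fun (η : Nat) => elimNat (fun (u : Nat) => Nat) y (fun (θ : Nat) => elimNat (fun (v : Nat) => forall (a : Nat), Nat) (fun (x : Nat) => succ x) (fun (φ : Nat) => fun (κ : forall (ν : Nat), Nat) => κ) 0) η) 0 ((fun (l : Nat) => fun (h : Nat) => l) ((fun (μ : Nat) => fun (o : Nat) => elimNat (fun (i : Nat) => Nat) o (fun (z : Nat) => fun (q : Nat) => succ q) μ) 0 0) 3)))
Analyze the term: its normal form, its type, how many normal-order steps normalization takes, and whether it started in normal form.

reduced normal form:
  refl Nat 0
type:
  Eq Nat 0 0
normal-order step count: 10
started in normal form: no
first redex: a beta-redex


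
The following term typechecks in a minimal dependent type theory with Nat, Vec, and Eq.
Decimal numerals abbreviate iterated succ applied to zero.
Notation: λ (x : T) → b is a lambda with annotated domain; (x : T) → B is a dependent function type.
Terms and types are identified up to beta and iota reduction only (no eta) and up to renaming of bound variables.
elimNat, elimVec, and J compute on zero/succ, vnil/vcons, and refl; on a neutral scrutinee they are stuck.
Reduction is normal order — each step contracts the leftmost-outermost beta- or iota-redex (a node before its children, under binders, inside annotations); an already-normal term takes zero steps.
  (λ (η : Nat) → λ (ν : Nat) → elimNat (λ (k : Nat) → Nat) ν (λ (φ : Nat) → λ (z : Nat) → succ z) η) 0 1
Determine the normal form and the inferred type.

normal form:
  1
the term's type:
  Nat
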